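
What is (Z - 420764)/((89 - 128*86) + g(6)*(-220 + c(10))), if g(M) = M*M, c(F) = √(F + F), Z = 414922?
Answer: 110057438/354882001 + 420624*√5/354882001 ≈ 0.31277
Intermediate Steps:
c(F) = √2*√F (c(F) = √(2*F) = √2*√F)
g(M) = M²
(Z - 420764)/((89 - 128*86) + g(6)*(-220 + c(10))) = (414922 - 420764)/((89 - 128*86) + 6²*(-220 + √2*√10)) = -5842/((89 - 11008) + 36*(-220 + 2*√5)) = -5842/(-10919 + (-7920 + 72*√5)) = -5842/(-18839 + 72*√5)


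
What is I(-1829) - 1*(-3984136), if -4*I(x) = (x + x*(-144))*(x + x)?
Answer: 486337735/2 ≈ 2.4317e+8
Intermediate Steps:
I(x) = 143*x**2/2 (I(x) = -(x + x*(-144))*(x + x)/4 = -(x - 144*x)*2*x/4 = -(-143*x)*2*x/4 = -(-143)*x**2/2 = 143*x**2/2)
I(-1829) - 1*(-3984136) = (143/2)*(-1829)**2 - 1*(-3984136) = (143/2)*3345241 + 3984136 = 478369463/2 + 3984136 = 486337735/2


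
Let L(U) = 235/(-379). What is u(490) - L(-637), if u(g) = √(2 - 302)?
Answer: 235/379 + 10*I*√3 ≈ 0.62005 + 17.32*I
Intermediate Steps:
L(U) = -235/379 (L(U) = 235*(-1/379) = -235/379)
u(g) = 10*I*√3 (u(g) = √(-300) = 10*I*√3)
u(490) - L(-637) = 10*I*√3 - 1*(-235/379) = 10*I*√3 + 235/379 = 235/379 + 10*I*√3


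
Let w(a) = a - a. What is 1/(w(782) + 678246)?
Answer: 1/678246 ≈ 1.4744e-6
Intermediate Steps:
w(a) = 0
1/(w(782) + 678246) = 1/(0 + 678246) = 1/678246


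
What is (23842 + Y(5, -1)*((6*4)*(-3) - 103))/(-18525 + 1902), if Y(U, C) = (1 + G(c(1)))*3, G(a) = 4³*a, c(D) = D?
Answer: 10283/16623 ≈ 0.61860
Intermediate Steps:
G(a) = 64*a
Y(U, C) = 195 (Y(U, C) = (1 + 64*1)*3 = (1 + 64)*3 = 65*3 = 195)
(23842 + Y(5, -1)*((6*4)*(-3) - 103))/(-18525 + 1902) = (23842 + 195*((6*4)*(-3) - 103))/(-18525 + 1902) = (23842 + 195*(24*(-3) - 103))/(-16623) = (23842 + 195*(-72 - 103))*(-1/16623) = (23842 + 195*(-175))*(-1/16623) = (23842 - 34125)*(-1/16623) = -10283*(-1/16623) = 10283/16623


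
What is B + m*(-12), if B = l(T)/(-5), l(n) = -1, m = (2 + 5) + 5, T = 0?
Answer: -719/5 ≈ -143.80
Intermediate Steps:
m = 12 (m = 7 + 5 = 12)
B = ⅕ (B = -1/(-5) = -1*(-⅕) = ⅕ ≈ 0.20000)
B + m*(-12) = ⅕ + 12*(-12) = ⅕ - 144 = -719/5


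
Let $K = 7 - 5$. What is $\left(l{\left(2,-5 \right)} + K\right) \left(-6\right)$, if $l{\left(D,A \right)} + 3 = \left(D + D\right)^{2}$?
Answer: $-90$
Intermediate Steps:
$l{\left(D,A \right)} = -3 + 4 D^{2}$ ($l{\left(D,A \right)} = -3 + \left(D + D\right)^{2} = -3 + \left(2 D\right)^{2} = -3 + 4 D^{2}$)
$K = 2$ ($K = 7 - 5 = 2$)
$\left(l{\left(2,-5 \right)} + K\right) \left(-6\right) = \left(\left(-3 + 4 \cdot 2^{2}\right) + 2\right) \left(-6\right) = \left(\left(-3 + 4 \cdot 4\right) + 2\right) \left(-6\right) = \left(\left(-3 + 16\right) + 2\right) \left(-6\right) = \left(13 + 2\right) \left(-6\right) = 15 \left(-6\right) = -90$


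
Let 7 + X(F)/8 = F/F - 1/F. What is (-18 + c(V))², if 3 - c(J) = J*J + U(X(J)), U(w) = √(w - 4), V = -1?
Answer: 212 + 64*I*√11 ≈ 212.0 + 212.26*I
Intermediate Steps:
X(F) = -48 - 8/F (X(F) = -56 + 8*(F/F - 1/F) = -56 + 8*(1 - 1/F) = -56 + (8 - 8/F) = -48 - 8/F)
U(w) = √(-4 + w)
c(J) = 3 - J² - √(-52 - 8/J) (c(J) = 3 - (J*J + √(-4 + (-48 - 8/J))) = 3 - (J² + √(-52 - 8/J)) = 3 + (-J² - √(-52 - 8/J)) = 3 - J² - √(-52 - 8/J))
(-18 + c(V))² = (-18 + (3 - 1*(-1)² - 2*√(-13 - 2/(-1))))² = (-18 + (3 - 1*1 - 2*√(-13 - 2*(-1))))² = (-18 + (3 - 1 - 2*√(-13 + 2)))² = (-18 + (3 - 1 - 2*I*√11))² = (-18 + (2 - 2*I*√11))² = (-16 - 2*I*√11)²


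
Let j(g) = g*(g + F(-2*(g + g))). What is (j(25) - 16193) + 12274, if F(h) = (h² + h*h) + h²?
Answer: 746706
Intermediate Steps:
F(h) = 3*h² (F(h) = (h² + h²) + h² = 2*h² + h² = 3*h²)
j(g) = g*(g + 48*g²) (j(g) = g*(g + 3*(-2*(g + g))²) = g*(g + 3*(-4*g)²) = g*(g + 3*(16*g²)) = g*(g + 48*g²))
(j(25) - 16193) + 12274 = (25²*(1 + 48*25) - 16193) + 12274 = (625*(1 + 1200) - 16193) + 12274 = (625*1201 - 16193) + 12274 = (750625 - 16193) + 12274 = 734432 + 12274 = 746706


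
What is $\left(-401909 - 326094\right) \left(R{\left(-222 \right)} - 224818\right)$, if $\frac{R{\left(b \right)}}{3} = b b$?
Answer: $56031478898$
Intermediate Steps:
$R{\left(b \right)} = 3 b^{2}$ ($R{\left(b \right)} = 3 b b = 3 b^{2}$)
$\left(-401909 - 326094\right) \left(R{\left(-222 \right)} - 224818\right) = \left(-401909 - 326094\right) \left(3 \left(-222\right)^{2} - 224818\right) = - 728003 \left(3 \cdot 49284 - 224818\right) = - 728003 \left(147852 - 224818\right) = \left(-728003\right) \left(-76966\right) = 56031478898$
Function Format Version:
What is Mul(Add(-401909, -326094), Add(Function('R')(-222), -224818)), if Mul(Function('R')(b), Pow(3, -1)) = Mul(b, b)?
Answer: 56031478898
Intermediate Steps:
Function('R')(b) = Mul(3, Pow(b, 2)) (Function('R')(b) = Mul(3, Mul(b, b)) = Mul(3, Pow(b, 2)))
Mul(Add(-401909, -326094), Add(Function('R')(-222), -224818)) = Mul(Add(-401909, -326094), Add(Mul(3, Pow(-222, 2)), -224818)) = Mul(-728003, Add(Mul(3, 49284), -224818)) = Mul(-728003, Add(147852, -224818)) = Mul(-728003, -76966) = 56031478898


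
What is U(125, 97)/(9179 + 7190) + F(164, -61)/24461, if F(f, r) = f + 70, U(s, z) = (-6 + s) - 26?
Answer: 6105219/400402109 ≈ 0.015248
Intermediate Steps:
U(s, z) = -32 + s
F(f, r) = 70 + f
U(125, 97)/(9179 + 7190) + F(164, -61)/24461 = (-32 + 125)/(9179 + 7190) + (70 + 164)/24461 = 93/16369 + 234*(1/24461) = 93*(1/16369) + 234/24461 = 93/16369 + 234/24461 = 6105219/400402109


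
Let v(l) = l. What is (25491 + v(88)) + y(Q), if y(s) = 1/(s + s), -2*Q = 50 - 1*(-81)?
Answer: 3350848/131 ≈ 25579.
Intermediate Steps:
Q = -131/2 (Q = -(50 - 1*(-81))/2 = -(50 + 81)/2 = -1/2*131 = -131/2 ≈ -65.500)
y(s) = 1/(2*s)
(25491 + v(88)) + y(Q) = (25491 + 88) + 1/(2*(-131/2)) = 25579 + (1/2)*(-2/131) = 25579 - 1/131 = 3350848/131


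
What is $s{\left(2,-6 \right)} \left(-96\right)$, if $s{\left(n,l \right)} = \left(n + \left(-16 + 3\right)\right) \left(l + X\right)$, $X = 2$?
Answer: $-4224$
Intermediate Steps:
$s{\left(n,l \right)} = \left(-13 + n\right) \left(2 + l\right)$ ($s{\left(n,l \right)} = \left(n + \left(-16 + 3\right)\right) \left(l + 2\right) = \left(n - 13\right) \left(2 + l\right) = \left(-13 + n\right) \left(2 + l\right)$)
$s{\left(2,-6 \right)} \left(-96\right) = \left(-26 - -78 + 2 \cdot 2 - 12\right) \left(-96\right) = \left(-26 + 78 + 4 - 12\right) \left(-96\right) = 44 \left(-96\right) = -4224$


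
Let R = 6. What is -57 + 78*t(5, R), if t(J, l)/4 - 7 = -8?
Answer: -369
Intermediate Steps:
t(J, l) = -4 (t(J, l) = 28 + 4*(-8) = 28 - 32 = -4)
-57 + 78*t(5, R) = -57 + 78*(-4) = -57 - 312 = -369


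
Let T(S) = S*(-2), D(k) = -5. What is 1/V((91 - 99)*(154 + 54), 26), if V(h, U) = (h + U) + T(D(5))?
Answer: -1/1628 ≈ -0.00061425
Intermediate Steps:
T(S) = -2*S
V(h, U) = 10 + U + h (V(h, U) = (h + U) - 2*(-5) = (U + h) + 10 = 10 + U + h)
1/V((91 - 99)*(154 + 54), 26) = 1/(10 + 26 + (91 - 99)*(154 + 54)) = 1/(10 + 26 - 8*208) = 1/(10 + 26 - 1664) = 1/(-1628) = -1/1628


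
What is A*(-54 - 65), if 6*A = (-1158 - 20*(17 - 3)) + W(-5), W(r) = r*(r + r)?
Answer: 82586/3 ≈ 27529.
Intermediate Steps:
W(r) = 2*r**2 (W(r) = r*(2*r) = 2*r**2)
A = -694/3 (A = ((-1158 - 20*(17 - 3)) + 2*(-5)**2)/6 = ((-1158 - 20*14) + 2*25)/6 = ((-1158 - 280) + 50)/6 = (-1438 + 50)/6 = (1/6)*(-1388) = -694/3 ≈ -231.33)
A*(-54 - 65) = -694*(-54 - 65)/3 = -694/3*(-119) = 82586/3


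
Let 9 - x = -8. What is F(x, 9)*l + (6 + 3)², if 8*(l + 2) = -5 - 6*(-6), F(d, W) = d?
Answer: 903/8 ≈ 112.88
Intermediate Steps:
x = 17 (x = 9 - 1*(-8) = 9 + 8 = 17)
l = 15/8 (l = -2 + (-5 - 6*(-6))/8 = -2 + (-5 + 36)/8 = -2 + (⅛)*31 = -2 + 31/8 = 15/8 ≈ 1.8750)
F(x, 9)*l + (6 + 3)² = 17*(15/8) + (6 + 3)² = 255/8 + 9² = 255/8 + 81 = 903/8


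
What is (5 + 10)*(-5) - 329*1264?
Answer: -415931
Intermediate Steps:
(5 + 10)*(-5) - 329*1264 = 15*(-5) - 415856 = -75 - 415856 = -415931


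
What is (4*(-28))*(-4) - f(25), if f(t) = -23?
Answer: 471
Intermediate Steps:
(4*(-28))*(-4) - f(25) = (4*(-28))*(-4) - 1*(-23) = -112*(-4) + 23 = 448 + 23 = 471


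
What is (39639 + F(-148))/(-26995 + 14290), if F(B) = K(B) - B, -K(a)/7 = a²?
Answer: 37847/4235 ≈ 8.9367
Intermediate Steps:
K(a) = -7*a²
F(B) = -B - 7*B² (F(B) = -7*B² - B = -B - 7*B²)
(39639 + F(-148))/(-26995 + 14290) = (39639 - 148*(-1 - 7*(-148)))/(-26995 + 14290) = (39639 - 148*(-1 + 1036))/(-12705) = (39639 - 148*1035)*(-1/12705) = (39639 - 153180)*(-1/12705) = -113541*(-1/12705) = 37847/4235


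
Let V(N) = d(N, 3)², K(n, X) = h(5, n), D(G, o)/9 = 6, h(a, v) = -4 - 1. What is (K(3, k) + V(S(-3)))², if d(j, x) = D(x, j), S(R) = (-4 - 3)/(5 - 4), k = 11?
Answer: 8473921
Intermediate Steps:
h(a, v) = -5
S(R) = -7 (S(R) = -7/1 = -7*1 = -7)
D(G, o) = 54 (D(G, o) = 9*6 = 54)
d(j, x) = 54
K(n, X) = -5
V(N) = 2916 (V(N) = 54² = 2916)
(K(3, k) + V(S(-3)))² = (-5 + 2916)² = 2911² = 8473921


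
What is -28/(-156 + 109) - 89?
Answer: -4155/47 ≈ -88.404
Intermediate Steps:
-28/(-156 + 109) - 89 = -28/(-47) - 89 = -28*(-1/47) - 89 = 28/47 - 89 = -4155/47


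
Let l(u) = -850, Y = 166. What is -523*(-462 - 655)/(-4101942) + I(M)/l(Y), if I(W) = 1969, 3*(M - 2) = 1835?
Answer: -2143321537/871662675 ≈ -2.4589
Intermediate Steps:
M = 1841/3 (M = 2 + (⅓)*1835 = 2 + 1835/3 = 1841/3 ≈ 613.67)
-523*(-462 - 655)/(-4101942) + I(M)/l(Y) = -523*(-462 - 655)/(-4101942) + 1969/(-850) = -523*(-1117)*(-1/4101942) + 1969*(-1/850) = 584191*(-1/4101942) - 1969/850 = -584191/4101942 - 1969/850 = -2143321537/871662675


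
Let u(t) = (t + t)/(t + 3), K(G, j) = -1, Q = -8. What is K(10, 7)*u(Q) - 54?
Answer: -286/5 ≈ -57.200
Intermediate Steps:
u(t) = 2*t/(3 + t) (u(t) = (2*t)/(3 + t) = 2*t/(3 + t))
K(10, 7)*u(Q) - 54 = -2*(-8)/(3 - 8) - 54 = -2*(-8)/(-5) - 54 = -2*(-8)*(-1)/5 - 54 = -1*16/5 - 54 = -16/5 - 54 = -286/5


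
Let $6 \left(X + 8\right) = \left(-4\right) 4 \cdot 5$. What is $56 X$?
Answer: $- \frac{3584}{3} \approx -1194.7$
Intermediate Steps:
$X = - \frac{64}{3}$ ($X = -8 + \frac{\left(-4\right) 4 \cdot 5}{6} = -8 + \frac{\left(-16\right) 5}{6} = -8 + \frac{1}{6} \left(-80\right) = -8 - \frac{40}{3} = - \frac{64}{3} \approx -21.333$)
$56 X = 56 \left(- \frac{64}{3}\right) = - \frac{3584}{3}$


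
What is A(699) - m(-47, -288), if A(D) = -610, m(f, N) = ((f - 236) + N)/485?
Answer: -295279/485 ≈ -608.82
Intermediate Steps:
m(f, N) = -236/485 + N/485 + f/485 (m(f, N) = ((-236 + f) + N)*(1/485) = (-236 + N + f)*(1/485) = -236/485 + N/485 + f/485)
A(699) - m(-47, -288) = -610 - (-236/485 + (1/485)*(-288) + (1/485)*(-47)) = -610 - (-236/485 - 288/485 - 47/485) = -610 - 1*(-571/485) = -610 + 571/485 = -295279/485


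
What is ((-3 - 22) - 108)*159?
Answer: -21147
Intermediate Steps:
((-3 - 22) - 108)*159 = (-25 - 108)*159 = -133*159 = -21147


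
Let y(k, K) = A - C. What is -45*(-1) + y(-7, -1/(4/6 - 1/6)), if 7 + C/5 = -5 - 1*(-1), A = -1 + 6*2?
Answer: 111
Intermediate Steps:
A = 11 (A = -1 + 12 = 11)
C = -55 (C = -35 + 5*(-5 - 1*(-1)) = -35 + 5*(-5 + 1) = -35 + 5*(-4) = -35 - 20 = -55)
y(k, K) = 66 (y(k, K) = 11 - 1*(-55) = 11 + 55 = 66)
-45*(-1) + y(-7, -1/(4/6 - 1/6)) = -45*(-1) + 66 = 45 + 66 = 111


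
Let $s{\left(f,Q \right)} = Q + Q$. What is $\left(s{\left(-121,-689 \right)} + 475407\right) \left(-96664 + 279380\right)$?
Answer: $86612682764$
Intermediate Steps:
$s{\left(f,Q \right)} = 2 Q$
$\left(s{\left(-121,-689 \right)} + 475407\right) \left(-96664 + 279380\right) = \left(2 \left(-689\right) + 475407\right) \left(-96664 + 279380\right) = \left(-1378 + 475407\right) 182716 = 474029 \cdot 182716 = 86612682764$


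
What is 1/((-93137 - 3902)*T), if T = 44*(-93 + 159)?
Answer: -1/281801256 ≈ -3.5486e-9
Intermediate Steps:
T = 2904 (T = 44*66 = 2904)
1/((-93137 - 3902)*T) = 1/(-93137 - 3902*2904) = (1/2904)/(-97039) = -1/97039*1/2904 = -1/281801256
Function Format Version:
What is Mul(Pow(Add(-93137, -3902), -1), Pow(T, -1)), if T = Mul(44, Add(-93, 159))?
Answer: Rational(-1, 281801256) ≈ -3.5486e-9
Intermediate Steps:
T = 2904 (T = Mul(44, 66) = 2904)
Mul(Pow(Add(-93137, -3902), -1), Pow(T, -1)) = Mul(Pow(Add(-93137, -3902), -1), Pow(2904, -1)) = Mul(Pow(-97039, -1), Rational(1, 2904)) = Mul(Rational(-1, 97039), Rational(1, 2904)) = Rational(-1, 281801256)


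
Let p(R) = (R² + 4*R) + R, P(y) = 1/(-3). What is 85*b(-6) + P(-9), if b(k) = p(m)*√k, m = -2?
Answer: -⅓ - 510*I*√6 ≈ -0.33333 - 1249.2*I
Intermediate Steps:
P(y) = -⅓ (P(y) = 1*(-⅓) = -⅓)
p(R) = R² + 5*R
b(k) = -6*√k (b(k) = (-2*(5 - 2))*√k = (-2*3)*√k = -6*√k)
85*b(-6) + P(-9) = 85*(-6*I*√6) - ⅓ = -510*I*√6 - ⅓ = -⅓ - 510*I*√6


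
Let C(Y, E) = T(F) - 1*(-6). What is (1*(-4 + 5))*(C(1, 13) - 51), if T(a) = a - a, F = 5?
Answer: -45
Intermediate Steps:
T(a) = 0
C(Y, E) = 6 (C(Y, E) = 0 - 1*(-6) = 0 + 6 = 6)
(1*(-4 + 5))*(C(1, 13) - 51) = (1*(-4 + 5))*(6 - 51) = (1*1)*(-45) = 1*(-45) = -45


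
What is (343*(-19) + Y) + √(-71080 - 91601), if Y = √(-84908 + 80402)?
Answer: -6517 + I*√4506 + I*√162681 ≈ -6517.0 + 470.46*I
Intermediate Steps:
Y = I*√4506 (Y = √(-4506) = I*√4506 ≈ 67.127*I)
(343*(-19) + Y) + √(-71080 - 91601) = (343*(-19) + I*√4506) + √(-71080 - 91601) = (-6517 + I*√4506) + √(-162681) = (-6517 + I*√4506) + I*√162681 = -6517 + I*√4506 + I*√162681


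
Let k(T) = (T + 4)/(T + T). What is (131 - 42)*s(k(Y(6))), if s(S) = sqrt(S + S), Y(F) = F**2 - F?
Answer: 89*sqrt(255)/15 ≈ 94.748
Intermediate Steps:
k(T) = (4 + T)/(2*T) (k(T) = (4 + T)/((2*T)) = (4 + T)*(1/(2*T)) = (4 + T)/(2*T))
s(S) = sqrt(2)*sqrt(S) (s(S) = sqrt(2*S) = sqrt(2)*sqrt(S))
(131 - 42)*s(k(Y(6))) = (131 - 42)*(sqrt(2)*sqrt((4 + 6*(-1 + 6))/(2*((6*(-1 + 6)))))) = 89*(sqrt(2)*sqrt((4 + 6*5)/(2*((6*5))))) = 89*(sqrt(2)*sqrt((1/2)*(4 + 30)/30)) = 89*(sqrt(2)*sqrt((1/2)*(1/30)*34)) = 89*(sqrt(2)*sqrt(17/30)) = 89*(sqrt(2)*(sqrt(510)/30)) = 89*(sqrt(255)/15) = 89*sqrt(255)/15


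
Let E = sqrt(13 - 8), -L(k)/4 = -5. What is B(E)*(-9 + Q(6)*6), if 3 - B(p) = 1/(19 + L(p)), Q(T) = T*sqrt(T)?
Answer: -348/13 + 1392*sqrt(6)/13 ≈ 235.51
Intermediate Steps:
Q(T) = T**(3/2)
L(k) = 20 (L(k) = -4*(-5) = 20)
E = sqrt(5) ≈ 2.2361
B(p) = 116/39 (B(p) = 3 - 1/(19 + 20) = 3 - 1/39 = 116/39)
B(E)*(-9 + Q(6)*6) = 116*(-9 + 6**(3/2)*6)/39 = 116*(-9 + (6*sqrt(6))*6)/39 = 116*(-9 + 36*sqrt(6))/39 = -348/13 + 1392*sqrt(6)/13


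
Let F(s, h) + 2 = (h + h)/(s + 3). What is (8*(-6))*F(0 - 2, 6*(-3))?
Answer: 1824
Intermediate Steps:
F(s, h) = -2 + 2*h/(3 + s) (F(s, h) = -2 + (h + h)/(s + 3) = -2 + (2*h)/(3 + s) = -2 + 2*h/(3 + s))
(8*(-6))*F(0 - 2, 6*(-3)) = (8*(-6))*(2*(-3 + 6*(-3) - (0 - 2))/(3 + (0 - 2))) = -96*(-3 - 18 - 1*(-2))/(3 - 2) = -96*(-3 - 18 + 2)/1 = -96*(-19) = -48*(-38) = 1824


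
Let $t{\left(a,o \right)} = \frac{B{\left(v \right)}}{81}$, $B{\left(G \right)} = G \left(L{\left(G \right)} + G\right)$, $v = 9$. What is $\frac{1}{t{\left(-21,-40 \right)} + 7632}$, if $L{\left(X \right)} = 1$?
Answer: $\frac{9}{68698} \approx 0.00013101$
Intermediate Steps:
$B{\left(G \right)} = G \left(1 + G\right)$
$t{\left(a,o \right)} = \frac{10}{9}$ ($t{\left(a,o \right)} = \frac{9 \left(1 + 9\right)}{81} = 9 \cdot 10 \cdot \frac{1}{81} = 90 \cdot \frac{1}{81} = \frac{10}{9}$)
$\frac{1}{t{\left(-21,-40 \right)} + 7632} = \frac{1}{\frac{10}{9} + 7632} = \frac{1}{\frac{68698}{9}} = \frac{9}{68698}$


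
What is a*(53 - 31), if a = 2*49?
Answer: 2156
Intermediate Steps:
a = 98
a*(53 - 31) = 98*(53 - 31) = 98*22 = 2156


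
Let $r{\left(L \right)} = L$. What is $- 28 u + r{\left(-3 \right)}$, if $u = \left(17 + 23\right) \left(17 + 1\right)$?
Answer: $-20163$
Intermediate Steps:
$u = 720$ ($u = 40 \cdot 18 = 720$)
$- 28 u + r{\left(-3 \right)} = \left(-28\right) 720 - 3 = -20160 - 3 = -20163$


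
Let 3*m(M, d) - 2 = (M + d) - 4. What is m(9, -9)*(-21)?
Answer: 14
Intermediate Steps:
m(M, d) = -⅔ + M/3 + d/3 (m(M, d) = ⅔ + ((M + d) - 4)/3 = ⅔ + (-4 + M + d)/3 = ⅔ + (-4/3 + M/3 + d/3) = -⅔ + M/3 + d/3)
m(9, -9)*(-21) = (-⅔ + (⅓)*9 + (⅓)*(-9))*(-21) = (-⅔ + 3 - 3)*(-21) = -⅔*(-21) = 14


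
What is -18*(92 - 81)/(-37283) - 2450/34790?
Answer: -172357/2647093 ≈ -0.065112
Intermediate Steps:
-18*(92 - 81)/(-37283) - 2450/34790 = -18*11*(-1/37283) - 2450*1/34790 = -198*(-1/37283) - 5/71 = 198/37283 - 5/71 = -172357/2647093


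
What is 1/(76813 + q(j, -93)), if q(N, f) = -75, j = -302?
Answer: 1/76738 ≈ 1.3031e-5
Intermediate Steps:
1/(76813 + q(j, -93)) = 1/(76813 - 75) = 1/76738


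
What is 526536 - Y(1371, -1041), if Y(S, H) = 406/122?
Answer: 32118493/61 ≈ 5.2653e+5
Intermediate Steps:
Y(S, H) = 203/61 (Y(S, H) = 406*(1/122) = 203/61)
526536 - Y(1371, -1041) = 526536 - 1*203/61 = 526536 - 203/61 = 32118493/61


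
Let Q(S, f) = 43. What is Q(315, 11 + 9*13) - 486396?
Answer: -486353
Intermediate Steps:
Q(315, 11 + 9*13) - 486396 = 43 - 486396 = -486353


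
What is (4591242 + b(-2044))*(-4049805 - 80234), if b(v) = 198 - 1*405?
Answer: -18961153600365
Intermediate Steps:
b(v) = -207 (b(v) = 198 - 405 = -207)
(4591242 + b(-2044))*(-4049805 - 80234) = (4591242 - 207)*(-4049805 - 80234) = 4591035*(-4130039) = -18961153600365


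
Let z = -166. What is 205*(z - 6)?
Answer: -35260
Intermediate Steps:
205*(z - 6) = 205*(-166 - 6) = 205*(-172) = -35260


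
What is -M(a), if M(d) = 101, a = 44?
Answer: -101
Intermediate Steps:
-M(a) = -1*101 = -101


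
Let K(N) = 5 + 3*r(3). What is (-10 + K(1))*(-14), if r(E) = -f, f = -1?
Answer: 28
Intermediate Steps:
r(E) = 1 (r(E) = -1*(-1) = 1)
K(N) = 8 (K(N) = 5 + 3*1 = 5 + 3 = 8)
(-10 + K(1))*(-14) = (-10 + 8)*(-14) = -2*(-14) = 28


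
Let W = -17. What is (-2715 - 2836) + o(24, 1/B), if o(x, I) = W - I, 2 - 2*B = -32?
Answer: -94657/17 ≈ -5568.1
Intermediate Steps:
B = 17 (B = 1 - ½*(-32) = 1 + 16 = 17)
o(x, I) = -17 - I
(-2715 - 2836) + o(24, 1/B) = (-2715 - 2836) + (-17 - 1/17) = -5551 + (-17 - 1*1/17) = -5551 + (-17 - 1/17) = -5551 - 290/17 = -94657/17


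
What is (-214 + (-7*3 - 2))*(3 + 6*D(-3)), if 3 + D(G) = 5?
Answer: -3555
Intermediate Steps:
D(G) = 2 (D(G) = -3 + 5 = 2)
(-214 + (-7*3 - 2))*(3 + 6*D(-3)) = (-214 + (-7*3 - 2))*(3 + 6*2) = (-214 + (-21 - 2))*(3 + 12) = (-214 - 23)*15 = -237*15 = -3555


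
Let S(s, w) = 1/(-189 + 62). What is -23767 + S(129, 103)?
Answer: -3018410/127 ≈ -23767.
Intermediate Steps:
S(s, w) = -1/127 (S(s, w) = 1/(-127) = -1/127)
-23767 + S(129, 103) = -23767 - 1/127 = -3018410/127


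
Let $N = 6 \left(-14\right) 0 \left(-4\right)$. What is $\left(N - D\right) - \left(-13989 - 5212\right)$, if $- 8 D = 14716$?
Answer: $\frac{42081}{2} \approx 21041.0$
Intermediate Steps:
$N = 0$ ($N = \left(-84\right) 0 = 0$)
$D = - \frac{3679}{2}$ ($D = \left(- \frac{1}{8}\right) 14716 = - \frac{3679}{2} \approx -1839.5$)
$\left(N - D\right) - \left(-13989 - 5212\right) = \left(0 - - \frac{3679}{2}\right) - \left(-13989 - 5212\right) = \left(0 + \frac{3679}{2}\right) - -19201 = \frac{3679}{2} + 19201 = \frac{42081}{2}$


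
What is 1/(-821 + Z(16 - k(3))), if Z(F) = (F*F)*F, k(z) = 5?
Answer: 1/510 ≈ 0.0019608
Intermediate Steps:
Z(F) = F³ (Z(F) = F²*F = F³)
1/(-821 + Z(16 - k(3))) = 1/(-821 + (16 - 1*5)³) = 1/(-821 + (16 - 5)³) = 1/(-821 + 11³) = 1/(-821 + 1331) = 1/510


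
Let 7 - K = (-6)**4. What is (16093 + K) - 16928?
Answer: -2124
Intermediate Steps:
K = -1289 (K = 7 - 1*(-6)**4 = 7 - 1*1296 = 7 - 1296 = -1289)
(16093 + K) - 16928 = (16093 - 1289) - 16928 = 14804 - 16928 = -2124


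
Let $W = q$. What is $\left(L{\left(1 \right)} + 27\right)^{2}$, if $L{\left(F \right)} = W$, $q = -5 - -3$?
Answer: $625$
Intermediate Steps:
$q = -2$ ($q = -5 + 3 = -2$)
$W = -2$
$L{\left(F \right)} = -2$
$\left(L{\left(1 \right)} + 27\right)^{2} = \left(-2 + 27\right)^{2} = 25^{2} = 625$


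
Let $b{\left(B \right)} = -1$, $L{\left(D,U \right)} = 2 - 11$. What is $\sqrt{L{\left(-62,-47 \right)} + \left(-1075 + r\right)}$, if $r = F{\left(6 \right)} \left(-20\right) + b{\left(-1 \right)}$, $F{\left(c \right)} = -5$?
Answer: $i \sqrt{985} \approx 31.385 i$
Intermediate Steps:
$L{\left(D,U \right)} = -9$
$r = 99$ ($r = \left(-5\right) \left(-20\right) - 1 = 100 - 1 = 99$)
$\sqrt{L{\left(-62,-47 \right)} + \left(-1075 + r\right)} = \sqrt{-9 + \left(-1075 + 99\right)} = \sqrt{-9 - 976} = \sqrt{-985} = i \sqrt{985}$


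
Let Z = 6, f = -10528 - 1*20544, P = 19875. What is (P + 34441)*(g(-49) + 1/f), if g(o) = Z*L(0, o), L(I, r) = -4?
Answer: -10126254091/7768 ≈ -1.3036e+6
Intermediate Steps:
f = -31072 (f = -10528 - 20544 = -31072)
g(o) = -24 (g(o) = 6*(-4) = -24)
(P + 34441)*(g(-49) + 1/f) = (19875 + 34441)*(-24 + 1/(-31072)) = 54316*(-24 - 1/31072) = 54316*(-745729/31072) = -10126254091/7768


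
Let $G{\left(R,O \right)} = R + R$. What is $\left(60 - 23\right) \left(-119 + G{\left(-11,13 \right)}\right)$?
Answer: $-5217$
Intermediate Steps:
$G{\left(R,O \right)} = 2 R$
$\left(60 - 23\right) \left(-119 + G{\left(-11,13 \right)}\right) = \left(60 - 23\right) \left(-119 + 2 \left(-11\right)\right) = \left(60 - 23\right) \left(-119 - 22\right) = 37 \left(-141\right) = -5217$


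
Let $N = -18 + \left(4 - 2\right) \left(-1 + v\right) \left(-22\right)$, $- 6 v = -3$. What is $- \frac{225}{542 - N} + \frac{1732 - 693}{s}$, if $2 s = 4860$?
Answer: $\frac{3058}{326835} \approx 0.0093564$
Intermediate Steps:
$s = 2430$ ($s = \frac{1}{2} \cdot 4860 = 2430$)
$v = \frac{1}{2}$ ($v = \left(- \frac{1}{6}\right) \left(-3\right) = \frac{1}{2} \approx 0.5$)
$N = 4$ ($N = -18 + \left(4 - 2\right) \left(-1 + \frac{1}{2}\right) \left(-22\right) = -18 + 2 \left(- \frac{1}{2}\right) \left(-22\right) = -18 - -22 = -18 + 22 = 4$)
$- \frac{225}{542 - N} + \frac{1732 - 693}{s} = - \frac{225}{542 - 4} + \frac{1732 - 693}{2430} = - \frac{225}{542 - 4} + 1039 \cdot \frac{1}{2430} = - \frac{225}{538} + \frac{1039}{2430} = \frac{3058}{326835}$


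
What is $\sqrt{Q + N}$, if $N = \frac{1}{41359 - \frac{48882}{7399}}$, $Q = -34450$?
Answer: $\frac{i \sqrt{3225050970064401460209}}{305966359} \approx 185.61 i$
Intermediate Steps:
$N = \frac{7399}{305966359}$ ($N = \frac{1}{41359 - \frac{48882}{7399}} = \frac{1}{\frac{305966359}{7399}} = \frac{7399}{305966359} \approx 2.4182 \cdot 10^{-5}$)
$\sqrt{Q + N} = \sqrt{-34450 + \frac{7399}{305966359}} = \sqrt{- \frac{10540541060151}{305966359}} = \frac{i \sqrt{3225050970064401460209}}{305966359}$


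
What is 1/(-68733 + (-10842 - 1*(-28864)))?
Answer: -1/50711 ≈ -1.9720e-5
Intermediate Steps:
1/(-68733 + (-10842 - 1*(-28864))) = 1/(-68733 + (-10842 + 28864)) = 1/(-68733 + 18022) = 1/(-50711) = -1/50711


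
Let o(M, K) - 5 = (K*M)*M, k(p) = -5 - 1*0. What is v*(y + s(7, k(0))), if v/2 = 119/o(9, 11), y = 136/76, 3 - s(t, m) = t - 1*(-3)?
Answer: -1683/1216 ≈ -1.3840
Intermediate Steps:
k(p) = -5 (k(p) = -5 + 0 = -5)
o(M, K) = 5 + K*M² (o(M, K) = 5 + (K*M)*M = 5 + K*M²)
s(t, m) = -t (s(t, m) = 3 - (t - 1*(-3)) = 3 - (t + 3) = 3 - (3 + t) = 3 + (-3 - t) = -t)
y = 34/19 (y = 136*(1/76) = 34/19 ≈ 1.7895)
v = 17/64 (v = 2*(119/(5 + 11*9²)) = 2*(119/(5 + 11*81)) = 2*(119/(5 + 891)) = 2*(119/896) = 2*(119*(1/896)) = 2*(17/128) = 17/64 ≈ 0.26563)
v*(y + s(7, k(0))) = 17*(34/19 - 1*7)/64 = 17*(34/19 - 7)/64 = (17/64)*(-99/19) = -1683/1216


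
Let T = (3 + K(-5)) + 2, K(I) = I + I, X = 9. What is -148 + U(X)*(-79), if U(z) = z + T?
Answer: -464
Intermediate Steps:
K(I) = 2*I
T = -5 (T = (3 + 2*(-5)) + 2 = (3 - 10) + 2 = -7 + 2 = -5)
U(z) = -5 + z (U(z) = z - 5 = -5 + z)
-148 + U(X)*(-79) = -148 + (-5 + 9)*(-79) = -148 + 4*(-79) = -148 - 316 = -464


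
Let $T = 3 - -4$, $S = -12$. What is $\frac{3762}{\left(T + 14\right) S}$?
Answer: $- \frac{209}{14} \approx -14.929$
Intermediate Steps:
$T = 7$ ($T = 3 + 4 = 7$)
$\frac{3762}{\left(T + 14\right) S} = \frac{3762}{\left(7 + 14\right) \left(-12\right)} = \frac{3762}{21 \left(-12\right)} = \frac{3762}{-252} = 3762 \left(- \frac{1}{252}\right) = - \frac{209}{14}$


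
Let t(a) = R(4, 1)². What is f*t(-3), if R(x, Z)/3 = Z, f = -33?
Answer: -297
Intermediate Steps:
R(x, Z) = 3*Z
t(a) = 9 (t(a) = (3*1)² = 3² = 9)
f*t(-3) = -33*9 = -297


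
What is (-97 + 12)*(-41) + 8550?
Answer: 12035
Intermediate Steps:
(-97 + 12)*(-41) + 8550 = -85*(-41) + 8550 = 3485 + 8550 = 12035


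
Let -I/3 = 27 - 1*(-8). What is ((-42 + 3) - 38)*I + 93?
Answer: 8178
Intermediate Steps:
I = -105 (I = -3*(27 - 1*(-8)) = -3*(27 + 8) = -3*35 = -105)
((-42 + 3) - 38)*I + 93 = ((-42 + 3) - 38)*(-105) + 93 = (-39 - 38)*(-105) + 93 = -77*(-105) + 93 = 8085 + 93 = 8178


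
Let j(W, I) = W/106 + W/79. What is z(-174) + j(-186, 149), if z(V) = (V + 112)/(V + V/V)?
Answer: -2716871/724351 ≈ -3.7508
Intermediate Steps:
z(V) = (112 + V)/(1 + V) (z(V) = (112 + V)/(V + 1) = (112 + V)/(1 + V))
j(W, I) = 185*W/8374 (j(W, I) = W*(1/106) + W*(1/79) = W/106 + W/79 = 185*W/8374)
z(-174) + j(-186, 149) = (112 - 174)/(1 - 174) + (185/8374)*(-186) = -62/(-173) - 17205/4187 = -1/173*(-62) - 17205/4187 = 62/173 - 17205/4187 = -2716871/724351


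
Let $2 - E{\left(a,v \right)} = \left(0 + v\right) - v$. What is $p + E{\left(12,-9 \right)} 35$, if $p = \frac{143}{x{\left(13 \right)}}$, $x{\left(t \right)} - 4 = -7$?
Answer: $\frac{67}{3} \approx 22.333$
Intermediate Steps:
$x{\left(t \right)} = -3$ ($x{\left(t \right)} = 4 - 7 = -3$)
$E{\left(a,v \right)} = 2$ ($E{\left(a,v \right)} = 2 - \left(\left(0 + v\right) - v\right) = 2 - \left(v - v\right) = 2 - 0 = 2 + 0 = 2$)
$p = - \frac{143}{3}$ ($p = \frac{143}{-3} = 143 \left(- \frac{1}{3}\right) = - \frac{143}{3} \approx -47.667$)
$p + E{\left(12,-9 \right)} 35 = - \frac{143}{3} + 2 \cdot 35 = - \frac{143}{3} + 70 = \frac{67}{3}$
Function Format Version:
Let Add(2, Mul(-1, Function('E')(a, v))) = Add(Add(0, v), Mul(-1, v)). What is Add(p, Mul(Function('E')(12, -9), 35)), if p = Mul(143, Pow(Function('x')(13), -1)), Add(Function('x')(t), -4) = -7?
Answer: Rational(67, 3) ≈ 22.333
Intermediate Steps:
Function('x')(t) = -3 (Function('x')(t) = Add(4, -7) = -3)
Function('E')(a, v) = 2 (Function('E')(a, v) = Add(2, Mul(-1, Add(Add(0, v), Mul(-1, v)))) = Add(2, Mul(-1, Add(v, Mul(-1, v)))) = Add(2, Mul(-1, 0)) = Add(2, 0) = 2)
p = Rational(-143, 3) (p = Mul(143, Pow(-3, -1)) = Mul(143, Rational(-1, 3)) = Rational(-143, 3) ≈ -47.667)
Add(p, Mul(Function('E')(12, -9), 35)) = Add(Rational(-143, 3), Mul(2, 35)) = Add(Rational(-143, 3), 70) = Rational(67, 3)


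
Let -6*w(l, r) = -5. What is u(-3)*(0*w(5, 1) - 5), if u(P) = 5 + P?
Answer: -10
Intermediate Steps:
w(l, r) = ⅚ (w(l, r) = -⅙*(-5) = ⅚)
u(-3)*(0*w(5, 1) - 5) = (5 - 3)*(0*(⅚) - 5) = 2*(0 - 5) = 2*(-5) = -10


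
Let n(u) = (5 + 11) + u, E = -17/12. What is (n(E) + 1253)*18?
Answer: 45633/2 ≈ 22817.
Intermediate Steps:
E = -17/12 (E = -17*1/12 = -17/12 ≈ -1.4167)
n(u) = 16 + u
(n(E) + 1253)*18 = ((16 - 17/12) + 1253)*18 = (175/12 + 1253)*18 = (15211/12)*18 = 45633/2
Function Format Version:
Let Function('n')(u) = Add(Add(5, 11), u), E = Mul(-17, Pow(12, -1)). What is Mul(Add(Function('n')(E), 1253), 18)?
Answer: Rational(45633, 2) ≈ 22817.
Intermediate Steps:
E = Rational(-17, 12) (E = Mul(-17, Rational(1, 12)) = Rational(-17, 12) ≈ -1.4167)
Function('n')(u) = Add(16, u)
Mul(Add(Function('n')(E), 1253), 18) = Mul(Add(Add(16, Rational(-17, 12)), 1253), 18) = Mul(Add(Rational(175, 12), 1253), 18) = Mul(Rational(15211, 12), 18) = Rational(45633, 2)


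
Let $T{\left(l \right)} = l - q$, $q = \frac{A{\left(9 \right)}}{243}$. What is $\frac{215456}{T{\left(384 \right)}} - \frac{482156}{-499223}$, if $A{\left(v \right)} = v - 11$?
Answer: $\frac{13091107721084}{23292247511} \approx 562.04$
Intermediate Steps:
$A{\left(v \right)} = -11 + v$
$q = - \frac{2}{243}$ ($q = \frac{-11 + 9}{243} = \left(-2\right) \frac{1}{243} = - \frac{2}{243} \approx -0.0082304$)
$T{\left(l \right)} = \frac{2}{243} + l$ ($T{\left(l \right)} = l - - \frac{2}{243} = l + \frac{2}{243} = \frac{2}{243} + l$)
$\frac{215456}{T{\left(384 \right)}} - \frac{482156}{-499223} = \frac{215456}{\frac{2}{243} + 384} - \frac{482156}{-499223} = \frac{215456}{\frac{93314}{243}} - - \frac{482156}{499223} = 215456 \cdot \frac{243}{93314} + \frac{482156}{499223} = \frac{26177904}{46657} + \frac{482156}{499223} = \frac{13091107721084}{23292247511}$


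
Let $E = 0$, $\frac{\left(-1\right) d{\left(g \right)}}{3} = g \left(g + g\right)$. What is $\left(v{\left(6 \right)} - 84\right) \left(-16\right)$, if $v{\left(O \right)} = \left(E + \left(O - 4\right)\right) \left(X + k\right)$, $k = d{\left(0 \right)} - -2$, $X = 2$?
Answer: $1216$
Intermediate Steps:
$d{\left(g \right)} = - 6 g^{2}$ ($d{\left(g \right)} = - 3 g \left(g + g\right) = - 3 g 2 g = - 3 \cdot 2 g^{2} = - 6 g^{2}$)
$k = 2$ ($k = - 6 \cdot 0^{2} - -2 = \left(-6\right) 0 + 2 = 0 + 2 = 2$)
$v{\left(O \right)} = -16 + 4 O$ ($v{\left(O \right)} = \left(0 + \left(O - 4\right)\right) \left(2 + 2\right) = \left(0 + \left(-4 + O\right)\right) 4 = \left(-4 + O\right) 4 = -16 + 4 O$)
$\left(v{\left(6 \right)} - 84\right) \left(-16\right) = \left(\left(-16 + 4 \cdot 6\right) - 84\right) \left(-16\right) = \left(\left(-16 + 24\right) - 84\right) \left(-16\right) = \left(8 - 84\right) \left(-16\right) = \left(-76\right) \left(-16\right) = 1216$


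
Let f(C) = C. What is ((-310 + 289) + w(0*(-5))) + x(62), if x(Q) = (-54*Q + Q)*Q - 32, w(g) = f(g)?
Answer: -203785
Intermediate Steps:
w(g) = g
x(Q) = -32 - 53*Q² (x(Q) = (-53*Q)*Q - 32 = -53*Q² - 32 = -32 - 53*Q²)
((-310 + 289) + w(0*(-5))) + x(62) = ((-310 + 289) + 0*(-5)) + (-32 - 53*62²) = (-21 + 0) + (-32 - 53*3844) = -21 + (-32 - 203732) = -21 - 203764 = -203785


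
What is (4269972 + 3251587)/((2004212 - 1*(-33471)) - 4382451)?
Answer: -7521559/2344768 ≈ -3.2078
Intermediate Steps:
(4269972 + 3251587)/((2004212 - 1*(-33471)) - 4382451) = 7521559/((2004212 + 33471) - 4382451) = 7521559/(2037683 - 4382451) = 7521559/(-2344768) = 7521559*(-1/2344768) = -7521559/2344768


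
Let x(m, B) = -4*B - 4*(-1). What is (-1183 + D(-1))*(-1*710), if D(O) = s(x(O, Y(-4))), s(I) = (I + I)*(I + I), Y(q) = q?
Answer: -296070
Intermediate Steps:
x(m, B) = 4 - 4*B (x(m, B) = -4*B + 4 = 4 - 4*B)
s(I) = 4*I**2 (s(I) = (2*I)*(2*I) = 4*I**2)
D(O) = 1600 (D(O) = 4*(4 - 4*(-4))**2 = 4*(4 + 16)**2 = 4*20**2 = 4*400 = 1600)
(-1183 + D(-1))*(-1*710) = (-1183 + 1600)*(-1*710) = 417*(-710) = -296070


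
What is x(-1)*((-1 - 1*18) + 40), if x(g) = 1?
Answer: 21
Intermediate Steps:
x(-1)*((-1 - 1*18) + 40) = 1*((-1 - 1*18) + 40) = 1*((-1 - 18) + 40) = 1*(-19 + 40) = 1*21 = 21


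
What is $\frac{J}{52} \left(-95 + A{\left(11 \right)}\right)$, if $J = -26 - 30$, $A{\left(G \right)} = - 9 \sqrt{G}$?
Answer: $\frac{1330}{13} + \frac{126 \sqrt{11}}{13} \approx 134.45$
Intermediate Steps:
$J = -56$ ($J = -26 - 30 = -56$)
$\frac{J}{52} \left(-95 + A{\left(11 \right)}\right) = - \frac{56}{52} \left(-95 - 9 \sqrt{11}\right) = \left(-56\right) \frac{1}{52} \left(-95 - 9 \sqrt{11}\right) = - \frac{14 \left(-95 - 9 \sqrt{11}\right)}{13} = \frac{1330}{13} + \frac{126 \sqrt{11}}{13}$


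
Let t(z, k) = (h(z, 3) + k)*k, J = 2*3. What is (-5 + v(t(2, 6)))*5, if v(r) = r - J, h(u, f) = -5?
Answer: -25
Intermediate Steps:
J = 6
t(z, k) = k*(-5 + k) (t(z, k) = (-5 + k)*k = k*(-5 + k))
v(r) = -6 + r (v(r) = r - 1*6 = r - 6 = -6 + r)
(-5 + v(t(2, 6)))*5 = (-5 + (-6 + 6*(-5 + 6)))*5 = (-5 + (-6 + 6*1))*5 = (-5 + (-6 + 6))*5 = (-5 + 0)*5 = -5*5 = -25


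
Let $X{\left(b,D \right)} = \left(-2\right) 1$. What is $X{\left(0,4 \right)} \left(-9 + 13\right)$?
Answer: $-8$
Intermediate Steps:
$X{\left(b,D \right)} = -2$
$X{\left(0,4 \right)} \left(-9 + 13\right) = - 2 \left(-9 + 13\right) = \left(-2\right) 4 = -8$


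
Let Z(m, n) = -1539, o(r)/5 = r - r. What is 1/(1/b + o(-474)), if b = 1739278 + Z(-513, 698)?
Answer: 1737739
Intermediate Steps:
o(r) = 0 (o(r) = 5*(r - r) = 5*0 = 0)
b = 1737739 (b = 1739278 - 1539 = 1737739)
1/(1/b + o(-474)) = 1/(1/1737739 + 0) = 1/(1/1737739) = 1737739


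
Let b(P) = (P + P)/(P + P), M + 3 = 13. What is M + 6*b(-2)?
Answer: 16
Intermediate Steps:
M = 10 (M = -3 + 13 = 10)
b(P) = 1 (b(P) = (2*P)/((2*P)) = (2*P)*(1/(2*P)) = 1)
M + 6*b(-2) = 10 + 6*1 = 10 + 6 = 16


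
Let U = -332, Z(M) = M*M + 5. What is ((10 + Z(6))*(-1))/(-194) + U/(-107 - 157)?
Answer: 4867/3201 ≈ 1.5205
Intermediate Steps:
Z(M) = 5 + M² (Z(M) = M² + 5 = 5 + M²)
((10 + Z(6))*(-1))/(-194) + U/(-107 - 157) = ((10 + (5 + 6²))*(-1))/(-194) - 332/(-107 - 157) = ((10 + (5 + 36))*(-1))*(-1/194) - 332/(-264) = ((10 + 41)*(-1))*(-1/194) - 332*(-1/264) = (51*(-1))*(-1/194) + 83/66 = -51*(-1/194) + 83/66 = 51/194 + 83/66 = 4867/3201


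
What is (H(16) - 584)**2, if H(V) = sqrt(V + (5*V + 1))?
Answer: (584 - sqrt(97))**2 ≈ 3.2965e+5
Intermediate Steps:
H(V) = sqrt(1 + 6*V) (H(V) = sqrt(V + (1 + 5*V)) = sqrt(1 + 6*V))
(H(16) - 584)**2 = (sqrt(1 + 6*16) - 584)**2 = (sqrt(1 + 96) - 584)**2 = (sqrt(97) - 584)**2 = (-584 + sqrt(97))**2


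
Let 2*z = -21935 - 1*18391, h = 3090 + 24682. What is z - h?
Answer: -47935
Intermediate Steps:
h = 27772
z = -20163 (z = (-21935 - 1*18391)/2 = (-21935 - 18391)/2 = (1/2)*(-40326) = -20163)
z - h = -20163 - 1*27772 = -20163 - 27772 = -47935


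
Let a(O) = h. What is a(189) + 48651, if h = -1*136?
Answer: 48515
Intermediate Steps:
h = -136
a(O) = -136
a(189) + 48651 = -136 + 48651 = 48515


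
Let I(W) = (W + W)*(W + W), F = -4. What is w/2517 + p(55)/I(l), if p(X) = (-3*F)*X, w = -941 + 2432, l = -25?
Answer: 89812/104875 ≈ 0.85637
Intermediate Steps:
I(W) = 4*W² (I(W) = (2*W)*(2*W) = 4*W²)
w = 1491
p(X) = 12*X (p(X) = (-3*(-4))*X = 12*X)
w/2517 + p(55)/I(l) = 1491/2517 + (12*55)/((4*(-25)²)) = 1491*(1/2517) + 660/((4*625)) = 497/839 + 660/2500 = 497/839 + 660*(1/2500) = 497/839 + 33/125 = 89812/104875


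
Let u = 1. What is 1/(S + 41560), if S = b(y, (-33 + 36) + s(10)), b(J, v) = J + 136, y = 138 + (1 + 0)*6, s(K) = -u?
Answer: 1/41840 ≈ 2.3901e-5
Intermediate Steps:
s(K) = -1 (s(K) = -1*1 = -1)
y = 144 (y = 138 + 1*6 = 138 + 6 = 144)
b(J, v) = 136 + J
S = 280 (S = 136 + 144 = 280)
1/(S + 41560) = 1/(280 + 41560) = 1/41840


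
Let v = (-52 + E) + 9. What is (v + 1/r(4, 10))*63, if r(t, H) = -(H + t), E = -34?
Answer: -9711/2 ≈ -4855.5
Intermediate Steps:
v = -77 (v = (-52 - 34) + 9 = -86 + 9 = -77)
r(t, H) = -H - t
(v + 1/r(4, 10))*63 = (-77 + 1/(-1*10 - 1*4))*63 = (-77 + 1/(-10 - 4))*63 = (-77 + 1/(-14))*63 = (-77 - 1/14)*63 = -1079/14*63 = -9711/2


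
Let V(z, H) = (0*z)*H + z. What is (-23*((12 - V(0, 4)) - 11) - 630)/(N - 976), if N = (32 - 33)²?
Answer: 653/975 ≈ 0.66974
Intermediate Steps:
V(z, H) = z (V(z, H) = 0*H + z = 0 + z = z)
N = 1 (N = (-1)² = 1)
(-23*((12 - V(0, 4)) - 11) - 630)/(N - 976) = (-23*((12 - 1*0) - 11) - 630)/(1 - 976) = (-23*((12 + 0) - 11) - 630)/(-975) = (-23*(12 - 11) - 630)*(-1/975) = (-23*1 - 630)*(-1/975) = (-23 - 630)*(-1/975) = -653*(-1/975) = 653/975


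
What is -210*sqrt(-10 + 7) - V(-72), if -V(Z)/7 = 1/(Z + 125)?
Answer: 7/53 - 210*I*sqrt(3) ≈ 0.13208 - 363.73*I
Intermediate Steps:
V(Z) = -7/(125 + Z) (V(Z) = -7/(Z + 125) = -7/(125 + Z))
-210*sqrt(-10 + 7) - V(-72) = -210*sqrt(-10 + 7) - (-7)/(125 - 72) = -210*I*sqrt(3) - (-7)/53 = -210*I*sqrt(3) - 1*(-7/53) = -210*I*sqrt(3) + 7/53 = 7/53 - 210*I*sqrt(3)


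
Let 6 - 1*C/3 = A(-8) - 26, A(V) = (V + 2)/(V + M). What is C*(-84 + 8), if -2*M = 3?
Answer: -7152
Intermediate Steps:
M = -3/2 (M = -1/2*3 = -3/2 ≈ -1.5000)
A(V) = (2 + V)/(-3/2 + V) (A(V) = (V + 2)/(V - 3/2) = (2 + V)/(-3/2 + V))
C = 1788/19 (C = 18 - 3*(2*(2 - 8)/(-3 + 2*(-8)) - 26) = 18 - 3*(2*(-6)/(-3 - 16) - 26) = 18 - 3*(2*(-6)/(-19) - 26) = 18 - 3*(2*(-1/19)*(-6) - 26) = 18 - 3*(12/19 - 26) = 18 - 3*(-482/19) = 18 + 1446/19 = 1788/19 ≈ 94.105)
C*(-84 + 8) = 1788*(-84 + 8)/19 = (1788/19)*(-76) = -7152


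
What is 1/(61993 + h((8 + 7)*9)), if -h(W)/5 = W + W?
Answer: 1/60643 ≈ 1.6490e-5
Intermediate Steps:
h(W) = -10*W (h(W) = -5*(W + W) = -10*W)
1/(61993 + h((8 + 7)*9)) = 1/(61993 - 10*(8 + 7)*9) = 1/(61993 - 150*9) = 1/(61993 - 10*135) = 1/(61993 - 1350) = 1/60643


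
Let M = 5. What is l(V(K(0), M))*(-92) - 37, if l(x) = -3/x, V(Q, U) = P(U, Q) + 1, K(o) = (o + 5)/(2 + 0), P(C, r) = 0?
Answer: 239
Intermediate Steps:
K(o) = 5/2 + o/2 (K(o) = (5 + o)/2 = (5 + o)*(1/2) = 5/2 + o/2)
V(Q, U) = 1 (V(Q, U) = 0 + 1 = 1)
l(V(K(0), M))*(-92) - 37 = -3/1*(-92) - 37 = -3*1*(-92) - 37 = -3*(-92) - 37 = 276 - 37 = 239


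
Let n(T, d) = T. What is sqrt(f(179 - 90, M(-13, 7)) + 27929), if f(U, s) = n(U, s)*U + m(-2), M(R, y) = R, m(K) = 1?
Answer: sqrt(35851) ≈ 189.34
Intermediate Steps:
f(U, s) = 1 + U**2 (f(U, s) = U*U + 1 = U**2 + 1 = 1 + U**2)
sqrt(f(179 - 90, M(-13, 7)) + 27929) = sqrt((1 + (179 - 90)**2) + 27929) = sqrt((1 + 89**2) + 27929) = sqrt((1 + 7921) + 27929) = sqrt(7922 + 27929) = sqrt(35851)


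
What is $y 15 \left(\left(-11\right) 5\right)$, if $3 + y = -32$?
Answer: $28875$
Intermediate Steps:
$y = -35$ ($y = -3 - 32 = -35$)
$y 15 \left(\left(-11\right) 5\right) = \left(-35\right) 15 \left(\left(-11\right) 5\right) = \left(-525\right) \left(-55\right) = 28875$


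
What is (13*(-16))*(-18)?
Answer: 3744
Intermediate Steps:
(13*(-16))*(-18) = -208*(-18) = 3744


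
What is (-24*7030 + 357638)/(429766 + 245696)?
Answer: 94459/337731 ≈ 0.27969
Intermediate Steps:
(-24*7030 + 357638)/(429766 + 245696) = (-168720 + 357638)/675462 = 188918*(1/675462) = 94459/337731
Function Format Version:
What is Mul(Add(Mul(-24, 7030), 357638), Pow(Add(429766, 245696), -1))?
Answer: Rational(94459, 337731) ≈ 0.27969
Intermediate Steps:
Mul(Add(Mul(-24, 7030), 357638), Pow(Add(429766, 245696), -1)) = Mul(Add(-168720, 357638), Pow(675462, -1)) = Mul(188918, Rational(1, 675462)) = Rational(94459, 337731)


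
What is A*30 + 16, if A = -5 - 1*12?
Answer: -494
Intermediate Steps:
A = -17 (A = -5 - 12 = -17)
A*30 + 16 = -17*30 + 16 = -510 + 16 = -494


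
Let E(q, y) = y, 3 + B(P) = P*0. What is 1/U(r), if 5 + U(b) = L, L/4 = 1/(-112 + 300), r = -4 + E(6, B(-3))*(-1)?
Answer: -47/234 ≈ -0.20085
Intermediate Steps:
B(P) = -3 (B(P) = -3 + P*0 = -3 + 0 = -3)
r = -1 (r = -4 - 3*(-1) = -4 + 3 = -1)
L = 1/47 (L = 4/(-112 + 300) = 4/188 = 4*(1/188) = 1/47 ≈ 0.021277)
U(b) = -234/47 (U(b) = -5 + 1/47 = -234/47)
1/U(r) = 1/(-234/47) = -47/234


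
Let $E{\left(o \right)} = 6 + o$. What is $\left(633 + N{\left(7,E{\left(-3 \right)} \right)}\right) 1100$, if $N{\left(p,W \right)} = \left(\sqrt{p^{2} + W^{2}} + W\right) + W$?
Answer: $702900 + 1100 \sqrt{58} \approx 7.1128 \cdot 10^{5}$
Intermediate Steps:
$N{\left(p,W \right)} = \sqrt{W^{2} + p^{2}} + 2 W$ ($N{\left(p,W \right)} = \left(\sqrt{W^{2} + p^{2}} + W\right) + W = \left(W + \sqrt{W^{2} + p^{2}}\right) + W = \sqrt{W^{2} + p^{2}} + 2 W$)
$\left(633 + N{\left(7,E{\left(-3 \right)} \right)}\right) 1100 = \left(633 + \left(\sqrt{\left(6 - 3\right)^{2} + 7^{2}} + 2 \left(6 - 3\right)\right)\right) 1100 = \left(633 + \left(\sqrt{3^{2} + 49} + 2 \cdot 3\right)\right) 1100 = \left(633 + \left(\sqrt{9 + 49} + 6\right)\right) 1100 = \left(633 + \left(\sqrt{58} + 6\right)\right) 1100 = \left(633 + \left(6 + \sqrt{58}\right)\right) 1100 = \left(639 + \sqrt{58}\right) 1100 = 702900 + 1100 \sqrt{58}$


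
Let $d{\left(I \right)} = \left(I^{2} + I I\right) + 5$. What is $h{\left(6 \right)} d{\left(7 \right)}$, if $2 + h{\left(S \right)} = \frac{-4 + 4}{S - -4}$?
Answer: $-206$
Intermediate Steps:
$h{\left(S \right)} = -2$ ($h{\left(S \right)} = -2 + \frac{-4 + 4}{S - -4} = -2 + \frac{0}{S + 4} = -2 + \frac{0}{4 + S} = -2 + 0 = -2$)
$d{\left(I \right)} = 5 + 2 I^{2}$ ($d{\left(I \right)} = \left(I^{2} + I^{2}\right) + 5 = 2 I^{2} + 5 = 5 + 2 I^{2}$)
$h{\left(6 \right)} d{\left(7 \right)} = - 2 \left(5 + 2 \cdot 7^{2}\right) = - 2 \left(5 + 2 \cdot 49\right) = - 2 \left(5 + 98\right) = \left(-2\right) 103 = -206$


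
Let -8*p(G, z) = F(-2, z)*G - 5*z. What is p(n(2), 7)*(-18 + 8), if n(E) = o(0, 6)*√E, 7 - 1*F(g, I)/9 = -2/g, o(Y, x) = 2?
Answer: -175/4 + 135*√2 ≈ 147.17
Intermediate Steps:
F(g, I) = 63 + 18/g (F(g, I) = 63 - (-18)/g = 63 + 18/g)
n(E) = 2*√E
p(G, z) = -27*G/4 + 5*z/8 (p(G, z) = -((63 + 18/(-2))*G - 5*z)/8 = -((63 + 18*(-½))*G - 5*z)/8 = -((63 - 9)*G - 5*z)/8 = -(54*G - 5*z)/8 = -(-5*z + 54*G)/8 = -27*G/4 + 5*z/8)
p(n(2), 7)*(-18 + 8) = (-27*√2/2 + (5/8)*7)*(-18 + 8) = (-27*√2/2 + 35/8)*(-10) = (35/8 - 27*√2/2)*(-10) = -175/4 + 135*√2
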